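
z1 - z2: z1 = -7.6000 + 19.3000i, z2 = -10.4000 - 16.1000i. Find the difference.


Real: -7.6 + 10.4 = 2.8
Imag: 19.3 + 16.1 = 35.4

2.8000 + 35.4000i


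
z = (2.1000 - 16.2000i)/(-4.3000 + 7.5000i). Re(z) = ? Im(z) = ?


Multiply by conjugate: (2.1000 - 16.2000i)(-4.3000 - 7.5000i) / ((-4.3)^2 + 7.5^2)
Numerator real = 2.1*(-4.3) - (16.2)*7.5 = -130.53
Numerator imag = -16.2*(-4.3) - 2.1*7.5 = 53.91
Denominator = 74.74
Re(z) = -130.53/74.74 = -1.7465
Im(z) = 53.91/74.74 = 0.7213

Re(z) = -1.7465, Im(z) = 0.7213


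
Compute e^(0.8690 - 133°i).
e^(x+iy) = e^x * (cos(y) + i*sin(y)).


e^0.8690 = 2.3845
cos(-133°) = -0.682
sin(-133°) = -0.73135
Real = 2.3845*(-0.682) = -1.6262
Imag = 2.3845*(-0.73135) = -1.7439

-1.6262 - 1.7439i


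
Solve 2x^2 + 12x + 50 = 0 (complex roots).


disc = 12^2 - 4*2*50 = 144 - 400 = -256
sqrt(|disc|) = sqrt(256) = 16.0000
Real part = -12/(2*2) = -3.0000
Imag part = 16.0000/(2*2) = 4.0000

-3.0000 ± 4.0000i


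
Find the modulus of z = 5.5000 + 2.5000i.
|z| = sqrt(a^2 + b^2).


|z| = sqrt(5.5^2 + 2.5^2) = sqrt(30.25 + 6.25) = sqrt(36.5) = 6.0415

|z| = 6.0415


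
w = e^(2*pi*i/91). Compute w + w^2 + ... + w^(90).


With w = e^(2*pi*i/91), all 91 of the 91th roots of unity w^0 = 1, w, ..., w^(90) sum to 0: 1 + w + ... + w^(90) = (1 - w^91)/(1 - w) = 0 since w^91 = 1, w ≠ 1.
Removing the root 1: w + w^2 + ... + w^(90) = 0 - 1 = -1

Sum = -1


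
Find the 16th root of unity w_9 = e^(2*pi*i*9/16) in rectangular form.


Angle = 360*9/16 = 202.5°
a = cos(202.5°) = -0.9239
b = sin(202.5°) = -0.3827

-0.9239 - 0.3827i


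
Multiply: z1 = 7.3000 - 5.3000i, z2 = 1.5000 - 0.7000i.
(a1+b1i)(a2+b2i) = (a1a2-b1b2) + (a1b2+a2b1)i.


Real = 7.3*1.5 - (-5.3)*(-0.7) = 10.95 - 3.71 = 7.24
Imag = 7.3*(-0.7) + 1.5*(-5.3) = -5.11 - (7.95) = -13.06

7.2400 - 13.0600i


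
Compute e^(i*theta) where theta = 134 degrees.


cos(134°) = -0.6947
sin(134°) = 0.7193

e^(i*134°) = -0.6947 + 0.7193i


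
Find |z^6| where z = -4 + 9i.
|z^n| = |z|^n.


|z| = sqrt(16+81) = sqrt(97) = 9.8489
|z^6| = |z|^6 = (sqrt(97))^6 = 97^3 = 912673

|z^6| = 912673


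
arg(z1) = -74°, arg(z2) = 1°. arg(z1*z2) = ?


arg(z1*z2) = -74° + 1° = -73°
Normalized to (-180°, 180°]: -73°

-73°


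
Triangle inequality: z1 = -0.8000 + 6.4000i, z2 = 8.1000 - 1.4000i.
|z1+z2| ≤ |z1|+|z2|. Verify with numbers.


|z1| = sqrt((-0.8)^2 + 6.4^2) = sqrt(41.6) = 6.4498
|z2| = sqrt(8.1^2 + (-1.4)^2) = sqrt(67.57) = 8.2201
z1+z2 = 7.3000 + 5.0000i
|z1+z2| = sqrt(78.29) = 8.8482
|z1|+|z2| = 6.4498 + 8.2201 = 14.6699

|z1+z2| = 8.8482 ≤ |z1|+|z2| = 14.6699 (verified)


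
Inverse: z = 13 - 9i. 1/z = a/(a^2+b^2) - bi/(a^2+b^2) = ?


|z|^2 = 169+81 = 250
1/z = (13 + 9i)/250

1/z = 0.0520 + 0.0360i


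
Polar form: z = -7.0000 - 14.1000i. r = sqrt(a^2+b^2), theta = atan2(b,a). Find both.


r = sqrt(49+198.81) = sqrt(247.81) = 15.7420
theta = atan2(-14.1, -7) = -116.4023 degrees

r = 15.7420, theta = -116.4023 degrees


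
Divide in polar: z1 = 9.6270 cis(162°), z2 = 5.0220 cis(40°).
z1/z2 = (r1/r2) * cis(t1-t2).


r = 9.6270 / 5.0220 = 1.9170
theta = 162° - 40° = 122° = 122° (mod 360)

1.9170 cis(122°)


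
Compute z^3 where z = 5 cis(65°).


r^3 = 5^3 = 125
n*theta = 3*65° = 195° = 195° (mod 360)
a = 125*cos(195°) = -120.7407
b = 125*sin(195°) = -32.3524

125 cis(195°) = -120.7407 - 32.3524i


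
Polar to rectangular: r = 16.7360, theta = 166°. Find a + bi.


a = 16.7360*cos(166°) = 16.7360*(-0.9703) = -16.2389
b = 16.7360*sin(166°) = 16.7360*0.24192 = 4.0488

-16.2389 + 4.0488i


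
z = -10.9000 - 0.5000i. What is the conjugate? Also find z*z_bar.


z_bar = -10.9000 + 0.5000i
z*z_bar = (-10.9)^2 + (-0.5)^2 = 118.81 + 0.25 = 119.06

z_bar = -10.9000 + 0.5000i, z*z_bar = 119.06


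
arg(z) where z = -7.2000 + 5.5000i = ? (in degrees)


Re = -7.2, Im = 5.5
arg = atan2(5.5, -7.2) = 142.6242 degrees

arg(z) = 142.6242 degrees


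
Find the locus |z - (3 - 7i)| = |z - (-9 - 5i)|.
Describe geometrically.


Equal distances means the locus is the perpendicular bisector of z1 and z2.
Midpoint = ((3+(-9))/2, (-7+(-5))/2) = (-3.0000, -6.0000)

Perpendicular bisector through (-3.0000, -6.0000)


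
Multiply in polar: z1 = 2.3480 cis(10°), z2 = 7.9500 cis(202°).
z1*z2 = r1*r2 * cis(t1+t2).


r = 2.3480 * 7.9500 = 18.6666
theta = 10° + 202° = 212° = 212° (mod 360)

18.6666 cis(212°)


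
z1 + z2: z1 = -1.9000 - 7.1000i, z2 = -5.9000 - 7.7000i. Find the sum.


Real: -1.9 - 5.9 = -7.8
Imag: -7.1 - 7.7 = -14.8

-7.8000 - 14.8000i


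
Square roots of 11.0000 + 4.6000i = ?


|z| = sqrt(121+21.16) = 11.9231
sqrt((|z|+a)/2) = sqrt((11.9231+11)/2) = sqrt(11.4615) = 3.3855
sqrt((|z|-a)/2) = sqrt((11.9231-11)/2) = sqrt(0.4615) = 0.6794

±(3.3855 + 0.6794i) i.e. 3.3855 + 0.6794i and -3.3855 - 0.6794i


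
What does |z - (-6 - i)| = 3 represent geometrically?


|z - z0| = r is a circle with center z0 and radius r.
Center = (-6, -1), radius = 3

Circle with center (-6, -1) and radius 3


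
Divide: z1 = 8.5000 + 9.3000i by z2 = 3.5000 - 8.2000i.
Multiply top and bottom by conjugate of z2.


Conjugate of z2 = 3.5000 + 8.2000i
Numerator: (8.5000 + 9.3000i)(3.5000 + 8.2000i) = -46.5100 + 102.2500i
Denominator: 3.5^2 + (-8.2)^2 = 79.49
Result = (-46.5100 + 102.2500i)/79.49

-0.5851 + 1.2863i


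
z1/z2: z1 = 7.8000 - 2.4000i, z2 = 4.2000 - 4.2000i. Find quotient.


Conjugate of z2 = 4.2000 + 4.2000i
Numerator: (7.8000 - 2.4000i)(4.2000 + 4.2000i) = 42.8400 + 22.6800i
Denominator: 4.2^2 + (-4.2)^2 = 35.28
Result = (42.8400 + 22.6800i)/35.28

1.2143 + 0.6429i


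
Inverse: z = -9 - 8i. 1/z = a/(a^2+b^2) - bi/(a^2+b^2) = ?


|z|^2 = 81+64 = 145
1/z = (-9 + 8i)/145

1/z = -0.0621 + 0.0552i


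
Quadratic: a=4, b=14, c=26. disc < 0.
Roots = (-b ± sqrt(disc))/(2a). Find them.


disc = 14^2 - 4*4*26 = 196 - 416 = -220
sqrt(|disc|) = sqrt(220) = 14.8324
Real part = -14/(2*4) = -1.7500
Imag part = 14.8324/(2*4) = 1.8540

-1.7500 ± 1.8540i


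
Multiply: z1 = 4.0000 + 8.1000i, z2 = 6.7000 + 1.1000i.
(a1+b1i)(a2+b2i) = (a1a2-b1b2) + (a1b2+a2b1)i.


Real = 4*6.7 - 8.1*1.1 = 26.8 - 8.91 = 17.89
Imag = 4*1.1 + 6.7*8.1 = 4.4 + 54.27 = 58.67

17.8900 + 58.6700i


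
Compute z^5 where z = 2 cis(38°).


r^5 = 2^5 = 32
n*theta = 5*38° = 190° = 190° (mod 360)
a = 32*cos(190°) = -31.5138
b = 32*sin(190°) = -5.5567

32 cis(190°) = -31.5138 - 5.5567i


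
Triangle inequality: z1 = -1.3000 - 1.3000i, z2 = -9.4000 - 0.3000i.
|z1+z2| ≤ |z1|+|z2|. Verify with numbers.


|z1| = sqrt((-1.3)^2 + (-1.3)^2) = sqrt(3.38) = 1.8385
|z2| = sqrt((-9.4)^2 + (-0.3)^2) = sqrt(88.45) = 9.4048
z1+z2 = -10.7000 - 1.6000i
|z1+z2| = sqrt(117.05) = 10.8190
|z1|+|z2| = 1.8385 + 9.4048 = 11.2433

|z1+z2| = 10.8190 ≤ |z1|+|z2| = 11.2433 (verified)


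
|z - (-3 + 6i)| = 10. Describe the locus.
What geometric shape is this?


|z - z0| = r is a circle with center z0 and radius r.
Center = (-3, 6), radius = 10

Circle with center (-3, 6) and radius 10


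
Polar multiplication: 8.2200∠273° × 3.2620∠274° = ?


r = 8.2200 * 3.2620 = 26.8136
theta = 273° + 274° = 547° = 187° (mod 360)

26.8136 cis(187°)


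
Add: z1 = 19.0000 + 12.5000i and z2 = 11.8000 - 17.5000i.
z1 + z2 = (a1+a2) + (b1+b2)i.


Real: 19 + 11.8 = 30.8
Imag: 12.5 - 17.5 = -5

30.8000 - 5.0000i


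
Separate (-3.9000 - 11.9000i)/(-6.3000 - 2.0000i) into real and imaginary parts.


Multiply by conjugate: (-3.9000 - 11.9000i)(-6.3000 + 2.0000i) / ((-6.3)^2 + (-2)^2)
Numerator real = -3.9*(-6.3) - (11.9)*(-2) = 48.37
Numerator imag = -11.9*(-6.3) - (-3.9)*(-2) = 67.17
Denominator = 43.69
Re(z) = 48.37/43.69 = 1.1071
Im(z) = 67.17/43.69 = 1.5374

Re(z) = 1.1071, Im(z) = 1.5374


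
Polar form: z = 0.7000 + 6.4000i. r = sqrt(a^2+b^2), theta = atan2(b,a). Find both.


r = sqrt(0.49+40.96) = sqrt(41.45) = 6.4382
theta = atan2(6.4, 0.7) = 83.7581 degrees

r = 6.4382, theta = 83.7581 degrees


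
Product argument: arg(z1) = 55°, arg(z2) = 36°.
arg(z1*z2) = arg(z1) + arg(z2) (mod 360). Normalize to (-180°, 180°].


arg(z1*z2) = 55° + 36° = 91°
Normalized to (-180°, 180°]: 91°

91°


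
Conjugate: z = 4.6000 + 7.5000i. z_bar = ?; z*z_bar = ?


z_bar = 4.6000 - 7.5000i
z*z_bar = 4.6^2 + 7.5^2 = 21.16 + 56.25 = 77.41

z_bar = 4.6000 - 7.5000i, z*z_bar = 77.41


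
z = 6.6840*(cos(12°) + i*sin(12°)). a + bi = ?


a = 6.6840*cos(12°) = 6.6840*0.978148 = 6.5379
b = 6.6840*sin(12°) = 6.6840*0.20791 = 1.3897

6.5379 + 1.3897i


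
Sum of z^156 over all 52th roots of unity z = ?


The roots are w_k = w^k with w = e^(2*pi*i/52), and (w^k)^156 = (w^156)^k.
So S = 1 + u + u^2 + ... + u^(51) with u = w^156.
156 = 3*52 + 0, so 156 is a multiple of 52 and u = (w^52)^3 = 1.
Every one of the 52 terms equals 1: S = 52

S = 52


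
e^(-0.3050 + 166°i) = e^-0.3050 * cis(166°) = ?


e^-0.3050 = 0.7371
cos(166°) = -0.9703
sin(166°) = 0.2419
Real = 0.7371*(-0.9703) = -0.7152
Imag = 0.7371*0.2419 = 0.1783

-0.7152 + 0.1783i


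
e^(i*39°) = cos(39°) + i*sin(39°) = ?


cos(39°) = 0.7771
sin(39°) = 0.6293

e^(i*39°) = 0.7771 + 0.6293i


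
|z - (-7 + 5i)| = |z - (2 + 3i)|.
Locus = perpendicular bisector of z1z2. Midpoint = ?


Equal distances means the locus is the perpendicular bisector of z1 and z2.
Midpoint = ((-7+2)/2, (5+3)/2) = (-2.5000, 4.0000)

Perpendicular bisector through (-2.5000, 4.0000)


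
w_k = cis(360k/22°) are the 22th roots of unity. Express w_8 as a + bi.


Angle = 360*8/22 = 130.9091°
a = cos(130.9091°) = -0.6549
b = sin(130.9091°) = 0.7557

-0.6549 + 0.7557i


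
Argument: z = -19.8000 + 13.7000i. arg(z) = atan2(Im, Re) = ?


Re = -19.8, Im = 13.7
arg = atan2(13.7, -19.8) = 145.3199 degrees

arg(z) = 145.3199 degrees


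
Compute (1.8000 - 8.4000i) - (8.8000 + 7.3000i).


Real: 1.8 - 8.8 = -7
Imag: -8.4 - 7.3 = -15.7

-7.0000 - 15.7000i


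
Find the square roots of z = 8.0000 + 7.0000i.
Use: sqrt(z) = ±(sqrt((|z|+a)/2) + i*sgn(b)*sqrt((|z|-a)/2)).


|z| = sqrt(64+49) = 10.6301
sqrt((|z|+a)/2) = sqrt((10.6301+8)/2) = sqrt(9.3151) = 3.0521
sqrt((|z|-a)/2) = sqrt((10.6301-8)/2) = sqrt(1.3151) = 1.1468

±(3.0521 + 1.1468i) i.e. 3.0521 + 1.1468i and -3.0521 - 1.1468i


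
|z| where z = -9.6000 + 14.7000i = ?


|z| = sqrt((-9.6)^2 + 14.7^2) = sqrt(92.16 + 216.09) = sqrt(308.25) = 17.5570

|z| = 17.5570


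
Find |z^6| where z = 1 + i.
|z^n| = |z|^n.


|z| = sqrt(1+1) = sqrt(2) = 1.4142
|z^6| = |z|^6 = (sqrt(2))^6 = 2^3 = 8

|z^6| = 8


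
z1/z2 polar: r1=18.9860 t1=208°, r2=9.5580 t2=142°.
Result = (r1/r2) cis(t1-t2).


r = 18.9860 / 9.5580 = 1.9864
theta = 208° - 142° = 66° = 66° (mod 360)

1.9864 cis(66°)


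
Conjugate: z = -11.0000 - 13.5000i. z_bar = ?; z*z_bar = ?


z_bar = -11.0000 + 13.5000i
z*z_bar = (-11)^2 + (-13.5)^2 = 121 + 182.25 = 303.25

z_bar = -11.0000 + 13.5000i, z*z_bar = 303.25


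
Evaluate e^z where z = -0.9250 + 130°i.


e^-0.9250 = 0.39653
cos(130°) = -0.6428
sin(130°) = 0.76604
Real = 0.39653*(-0.6428) = -0.2549
Imag = 0.39653*0.76604 = 0.3038

-0.2549 + 0.3038i


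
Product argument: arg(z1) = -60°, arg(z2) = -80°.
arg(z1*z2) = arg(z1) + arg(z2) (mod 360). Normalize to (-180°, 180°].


arg(z1*z2) = -60° - 80° = -140°
Normalized to (-180°, 180°]: -140°

-140°


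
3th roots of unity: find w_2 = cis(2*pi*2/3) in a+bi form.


Angle = 360*2/3 = 240°
a = cos(240°) = -0.5000
b = sin(240°) = -0.8660

-0.5000 - 0.8660i


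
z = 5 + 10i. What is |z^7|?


|z| = sqrt(25+100) = sqrt(125) = 11.1803
|z^7| = |z|^7 = (sqrt(125))^7 = 125^3 * sqrt(125) = 1953125*sqrt(125)

|z^7| = 1953125*sqrt(125) ≈ 21836601.3428


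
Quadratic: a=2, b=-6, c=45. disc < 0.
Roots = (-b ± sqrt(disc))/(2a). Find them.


disc = (-6)^2 - 4*2*45 = 36 - 360 = -324
sqrt(|disc|) = sqrt(324) = 18.0000
Real part = 6/(2*2) = 1.5000
Imag part = 18.0000/(2*2) = 4.5000

1.5000 ± 4.5000i


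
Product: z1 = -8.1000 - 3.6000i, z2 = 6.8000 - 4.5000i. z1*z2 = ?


Real = -8.1*6.8 - (-3.6)*(-4.5) = -55.08 - 16.2 = -71.28
Imag = -8.1*(-4.5) + 6.8*(-3.6) = 36.45 - (24.48) = 11.97

-71.2800 + 11.9700i


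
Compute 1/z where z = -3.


|z|^2 = 9+0 = 9
1/z = (-3 - 0i)/9

1/z = -0.3333 + 0i


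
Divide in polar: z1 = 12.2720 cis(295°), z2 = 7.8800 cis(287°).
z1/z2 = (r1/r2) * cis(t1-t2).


r = 12.2720 / 7.8800 = 1.5574
theta = 295° - 287° = 8° = 8° (mod 360)

1.5574 cis(8°)


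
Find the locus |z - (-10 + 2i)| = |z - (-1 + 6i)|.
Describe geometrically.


Equal distances means the locus is the perpendicular bisector of z1 and z2.
Midpoint = ((-10+(-1))/2, (2+6)/2) = (-5.5000, 4.0000)

Perpendicular bisector through (-5.5000, 4.0000)


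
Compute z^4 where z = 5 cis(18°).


r^4 = 5^4 = 625
n*theta = 4*18° = 72° = 72° (mod 360)
a = 625*cos(72°) = 193.1356
b = 625*sin(72°) = 594.4103

625 cis(72°) = 193.1356 + 594.4103i


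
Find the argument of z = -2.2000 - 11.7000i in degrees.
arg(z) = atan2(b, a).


Re = -2.2, Im = -11.7
arg = atan2(-11.7, -2.2) = -100.6492 degrees

arg(z) = -100.6492 degrees


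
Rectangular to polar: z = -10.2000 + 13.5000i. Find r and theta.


r = sqrt(104.04+182.25) = sqrt(286.29) = 16.9201
theta = atan2(13.5, -10.2) = 127.0731 degrees

r = 16.9201, theta = 127.0731 degrees


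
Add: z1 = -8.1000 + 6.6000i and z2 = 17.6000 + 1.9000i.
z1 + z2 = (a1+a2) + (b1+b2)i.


Real: -8.1 + 17.6 = 9.5
Imag: 6.6 + 1.9 = 8.5

9.5000 + 8.5000i


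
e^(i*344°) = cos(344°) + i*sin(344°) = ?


cos(344°) = 0.9613
sin(344°) = -0.2756

e^(i*344°) = 0.9613 - 0.2756i


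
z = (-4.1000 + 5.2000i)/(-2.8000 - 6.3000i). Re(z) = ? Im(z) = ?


Multiply by conjugate: (-4.1000 + 5.2000i)(-2.8000 + 6.3000i) / ((-2.8)^2 + (-6.3)^2)
Numerator real = -4.1*(-2.8) + 5.2*(-6.3) = -21.28
Numerator imag = 5.2*(-2.8) - (-4.1)*(-6.3) = -40.39
Denominator = 47.53
Re(z) = -21.28/47.53 = -0.4477
Im(z) = -40.39/47.53 = -0.8498

Re(z) = -0.4477, Im(z) = -0.8498


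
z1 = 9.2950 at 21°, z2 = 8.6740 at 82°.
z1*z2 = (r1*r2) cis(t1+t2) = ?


r = 9.2950 * 8.6740 = 80.6248
theta = 21° + 82° = 103° = 103° (mod 360)

80.6248 cis(103°)


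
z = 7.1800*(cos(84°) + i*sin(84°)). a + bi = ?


a = 7.1800*cos(84°) = 7.1800*0.10453 = 0.7505
b = 7.1800*sin(84°) = 7.1800*0.99452 = 7.1407

0.7505 + 7.1407i


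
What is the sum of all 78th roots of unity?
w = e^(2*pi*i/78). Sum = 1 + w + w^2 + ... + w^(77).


The sum of all 78th roots of unity is 0.
Geometric series: (1 - w^78)/(1 - w) = (1-1)/(1-w) = 0 since w^78 = 1, w ≠ 1.
Alternatively: coefficient of z^77 in z^78 - 1 is 0.

0


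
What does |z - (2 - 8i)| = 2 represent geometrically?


|z - z0| = r is a circle with center z0 and radius r.
Center = (2, -8), radius = 2

Circle with center (2, -8) and radius 2


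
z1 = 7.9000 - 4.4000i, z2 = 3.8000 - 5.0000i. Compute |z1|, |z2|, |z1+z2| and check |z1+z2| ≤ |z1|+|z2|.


|z1| = sqrt(7.9^2 + (-4.4)^2) = sqrt(81.77) = 9.0427
|z2| = sqrt(3.8^2 + (-5)^2) = sqrt(39.44) = 6.2801
z1+z2 = 11.7000 - 9.4000i
|z1+z2| = sqrt(225.25) = 15.0083
|z1|+|z2| = 9.0427 + 6.2801 = 15.3228

|z1+z2| = 15.0083 ≤ |z1|+|z2| = 15.3228 (verified)


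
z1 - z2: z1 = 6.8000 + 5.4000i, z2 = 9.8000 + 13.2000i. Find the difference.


Real: 6.8 - 9.8 = -3
Imag: 5.4 - 13.2 = -7.8

-3.0000 - 7.8000i


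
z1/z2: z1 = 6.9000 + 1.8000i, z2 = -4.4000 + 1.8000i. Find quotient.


Conjugate of z2 = -4.4000 - 1.8000i
Numerator: (6.9000 + 1.8000i)(-4.4000 - 1.8000i) = -27.1200 - 20.3400i
Denominator: (-4.4)^2 + 1.8^2 = 22.6
Result = (-27.1200 - 20.3400i)/22.6

-1.2000 - 0.9000i


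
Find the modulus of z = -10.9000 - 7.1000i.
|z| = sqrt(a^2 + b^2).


|z| = sqrt((-10.9)^2 + (-7.1)^2) = sqrt(118.81 + 50.41) = sqrt(169.22) = 13.0085

|z| = 13.0085


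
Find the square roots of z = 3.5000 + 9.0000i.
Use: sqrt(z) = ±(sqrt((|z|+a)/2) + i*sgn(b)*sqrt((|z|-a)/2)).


|z| = sqrt(12.25+81) = 9.6566
sqrt((|z|+a)/2) = sqrt((9.6566+3.5)/2) = sqrt(6.5783) = 2.5648
sqrt((|z|-a)/2) = sqrt((9.6566-3.5)/2) = sqrt(3.0783) = 1.7545

±(2.5648 + 1.7545i) i.e. 2.5648 + 1.7545i and -2.5648 - 1.7545i


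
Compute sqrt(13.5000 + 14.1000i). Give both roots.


|z| = sqrt(182.25+198.81) = 19.5208
sqrt((|z|+a)/2) = sqrt((19.5208+13.5)/2) = sqrt(16.5104) = 4.0633
sqrt((|z|-a)/2) = sqrt((19.5208-13.5)/2) = sqrt(3.0104) = 1.7350

±(4.0633 + 1.7350i) i.e. 4.0633 + 1.7350i and -4.0633 - 1.7350i


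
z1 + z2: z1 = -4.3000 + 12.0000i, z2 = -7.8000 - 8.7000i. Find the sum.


Real: -4.3 - 7.8 = -12.1
Imag: 12 - 8.7 = 3.3

-12.1000 + 3.3000i


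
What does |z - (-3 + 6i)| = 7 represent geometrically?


|z - z0| = r is a circle with center z0 and radius r.
Center = (-3, 6), radius = 7

Circle with center (-3, 6) and radius 7


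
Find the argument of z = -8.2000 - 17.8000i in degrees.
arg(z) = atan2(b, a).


Re = -8.2, Im = -17.8
arg = atan2(-17.8, -8.2) = -114.7343 degrees

arg(z) = -114.7343 degrees


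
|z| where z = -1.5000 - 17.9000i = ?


|z| = sqrt((-1.5)^2 + (-17.9)^2) = sqrt(2.25 + 320.41) = sqrt(322.66) = 17.9627

|z| = 17.9627


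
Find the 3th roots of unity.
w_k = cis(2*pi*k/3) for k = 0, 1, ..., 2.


The 3th roots of unity are cis(360k/3°) for k=0..2
Angle step = 360/3 = 120°
Primitive root: cis(120°)
Primitive root = -0.5000 + 0.8660i

3 roots at angles: 0°, 120°, 240°


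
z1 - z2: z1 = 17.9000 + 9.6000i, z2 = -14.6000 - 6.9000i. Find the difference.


Real: 17.9 + 14.6 = 32.5
Imag: 9.6 + 6.9 = 16.5

32.5000 + 16.5000i


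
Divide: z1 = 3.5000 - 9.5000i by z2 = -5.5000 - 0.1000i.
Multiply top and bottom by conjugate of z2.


Conjugate of z2 = -5.5000 + 0.1000i
Numerator: (3.5000 - 9.5000i)(-5.5000 + 0.1000i) = -18.3000 + 52.6000i
Denominator: (-5.5)^2 + (-0.1)^2 = 30.26
Result = (-18.3000 + 52.6000i)/30.26

-0.6048 + 1.7383i


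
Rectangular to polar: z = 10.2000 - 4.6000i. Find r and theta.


r = sqrt(104.04+21.16) = sqrt(125.2) = 11.1893
theta = atan2(-4.6, 10.2) = -24.2744 degrees

r = 11.1893, theta = -24.2744 degrees


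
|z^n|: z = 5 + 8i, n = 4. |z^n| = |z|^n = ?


|z| = sqrt(25+64) = sqrt(89) = 9.4340
|z^4| = |z|^4 = (sqrt(89))^4 = 89^2 = 7921

|z^4| = 7921


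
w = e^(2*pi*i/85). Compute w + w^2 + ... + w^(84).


With w = e^(2*pi*i/85), all 85 of the 85th roots of unity w^0 = 1, w, ..., w^(84) sum to 0: 1 + w + ... + w^(84) = (1 - w^85)/(1 - w) = 0 since w^85 = 1, w ≠ 1.
Removing the root 1: w + w^2 + ... + w^(84) = 0 - 1 = -1

Sum = -1


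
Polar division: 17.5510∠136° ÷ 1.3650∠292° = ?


r = 17.5510 / 1.3650 = 12.8579
theta = 136° - 292° = -156° = 204° (mod 360)

12.8579 cis(204°)


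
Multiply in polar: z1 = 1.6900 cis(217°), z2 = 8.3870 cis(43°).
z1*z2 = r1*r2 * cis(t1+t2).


r = 1.6900 * 8.3870 = 14.1740
theta = 217° + 43° = 260° = 260° (mod 360)

14.1740 cis(260°)


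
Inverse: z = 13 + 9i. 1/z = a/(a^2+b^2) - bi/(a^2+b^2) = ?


|z|^2 = 169+81 = 250
1/z = (13 - 9i)/250

1/z = 0.0520 - 0.0360i


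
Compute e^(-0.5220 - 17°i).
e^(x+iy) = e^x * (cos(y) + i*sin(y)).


e^-0.5220 = 0.5933
cos(-17°) = 0.9563
sin(-17°) = -0.2924
Real = 0.5933*0.9563 = 0.5674
Imag = 0.5933*(-0.2924) = -0.1735

0.5674 - 0.1735i


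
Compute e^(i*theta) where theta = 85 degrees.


cos(85°) = 0.0872
sin(85°) = 0.9962

e^(i*85°) = 0.0872 + 0.9962i


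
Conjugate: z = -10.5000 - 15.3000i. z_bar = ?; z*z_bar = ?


z_bar = -10.5000 + 15.3000i
z*z_bar = (-10.5)^2 + (-15.3)^2 = 110.25 + 234.09 = 344.34

z_bar = -10.5000 + 15.3000i, z*z_bar = 344.34


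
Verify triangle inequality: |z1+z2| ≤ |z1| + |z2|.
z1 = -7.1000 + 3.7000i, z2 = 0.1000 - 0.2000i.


|z1| = sqrt((-7.1)^2 + 3.7^2) = sqrt(64.1) = 8.0062
|z2| = sqrt(0.1^2 + (-0.2)^2) = sqrt(0.05) = 0.2236
z1+z2 = -7.0000 + 3.5000i
|z1+z2| = sqrt(61.25) = 7.8262
|z1|+|z2| = 8.0062 + 0.2236 = 8.2298

|z1+z2| = 7.8262 ≤ |z1|+|z2| = 8.2298 (verified)


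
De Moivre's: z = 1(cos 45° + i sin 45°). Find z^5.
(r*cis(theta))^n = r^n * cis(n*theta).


r^5 = 1^5 = 1
n*theta = 5*45° = 225° = 225° (mod 360)
a = 1*cos(225°) = -0.7071
b = 1*sin(225°) = -0.7071

1 cis(225°) = -0.7071 - 0.7071i


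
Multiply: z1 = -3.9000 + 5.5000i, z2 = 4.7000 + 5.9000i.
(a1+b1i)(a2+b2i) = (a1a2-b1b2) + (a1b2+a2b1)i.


Real = -3.9*4.7 - 5.5*5.9 = -18.33 - 32.45 = -50.78
Imag = -3.9*5.9 + 4.7*5.5 = -23.01 + 25.85 = 2.84

-50.7800 + 2.8400i


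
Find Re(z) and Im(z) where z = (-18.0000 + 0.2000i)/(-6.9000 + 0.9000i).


Multiply by conjugate: (-18.0000 + 0.2000i)(-6.9000 - 0.9000i) / ((-6.9)^2 + 0.9^2)
Numerator real = -18*(-6.9) + 0.2*0.9 = 124.38
Numerator imag = 0.2*(-6.9) - (-18)*0.9 = 14.82
Denominator = 48.42
Re(z) = 124.38/48.42 = 2.5688
Im(z) = 14.82/48.42 = 0.3061

Re(z) = 2.5688, Im(z) = 0.3061


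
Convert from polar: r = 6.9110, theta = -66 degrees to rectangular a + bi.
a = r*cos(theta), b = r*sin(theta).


a = 6.9110*cos(-66°) = 6.9110*0.40674 = 2.8110
b = 6.9110*sin(-66°) = 6.9110*(-0.91355) = -6.3135

2.8110 - 6.3135i


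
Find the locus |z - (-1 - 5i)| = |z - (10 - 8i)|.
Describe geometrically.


Equal distances means the locus is the perpendicular bisector of z1 and z2.
Midpoint = ((-1+10)/2, (-5+(-8))/2) = (4.5000, -6.5000)

Perpendicular bisector through (4.5000, -6.5000)


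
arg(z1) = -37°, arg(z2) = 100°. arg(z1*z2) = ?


arg(z1*z2) = -37° + 100° = 63°
Normalized to (-180°, 180°]: 63°

63°


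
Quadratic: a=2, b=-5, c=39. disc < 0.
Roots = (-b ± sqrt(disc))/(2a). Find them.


disc = (-5)^2 - 4*2*39 = 25 - 312 = -287
sqrt(|disc|) = sqrt(287) = 16.9411
Real part = 5/(2*2) = 1.2500
Imag part = 16.9411/(2*2) = 4.2353

1.2500 ± 4.2353i


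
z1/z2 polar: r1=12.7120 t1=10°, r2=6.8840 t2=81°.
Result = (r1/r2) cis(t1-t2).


r = 12.7120 / 6.8840 = 1.8466
theta = 10° - 81° = -71° = 289° (mod 360)

1.8466 cis(289°)


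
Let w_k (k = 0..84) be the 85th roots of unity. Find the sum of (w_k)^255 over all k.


The roots are w_k = w^k with w = e^(2*pi*i/85), and (w^k)^255 = (w^255)^k.
So S = 1 + u + u^2 + ... + u^(84) with u = w^255.
255 = 3*85 + 0, so 255 is a multiple of 85 and u = (w^85)^3 = 1.
Every one of the 85 terms equals 1: S = 85

S = 85


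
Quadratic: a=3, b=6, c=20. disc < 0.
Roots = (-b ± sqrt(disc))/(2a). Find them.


disc = 6^2 - 4*3*20 = 36 - 240 = -204
sqrt(|disc|) = sqrt(204) = 14.2829
Real part = -6/(2*3) = -1.0000
Imag part = 14.2829/(2*3) = 2.3805

-1.0000 ± 2.3805i


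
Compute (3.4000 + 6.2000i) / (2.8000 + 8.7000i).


Conjugate of z2 = 2.8000 - 8.7000i
Numerator: (3.4000 + 6.2000i)(2.8000 - 8.7000i) = 63.4600 - 12.2200i
Denominator: 2.8^2 + 8.7^2 = 83.53
Result = (63.4600 - 12.2200i)/83.53

0.7597 - 0.1463i


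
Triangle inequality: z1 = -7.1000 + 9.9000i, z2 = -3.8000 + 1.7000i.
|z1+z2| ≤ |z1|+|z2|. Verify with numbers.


|z1| = sqrt((-7.1)^2 + 9.9^2) = sqrt(148.42) = 12.1828
|z2| = sqrt((-3.8)^2 + 1.7^2) = sqrt(17.33) = 4.1629
z1+z2 = -10.9000 + 11.6000i
|z1+z2| = sqrt(253.37) = 15.9176
|z1|+|z2| = 12.1828 + 4.1629 = 16.3457

|z1+z2| = 15.9176 ≤ |z1|+|z2| = 16.3457 (verified)


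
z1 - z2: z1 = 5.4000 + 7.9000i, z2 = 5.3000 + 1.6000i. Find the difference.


Real: 5.4 - 5.3 = 0.1
Imag: 7.9 - 1.6 = 6.3

0.1000 + 6.3000i


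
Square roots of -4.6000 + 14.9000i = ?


|z| = sqrt(21.16+222.01) = 15.5939
sqrt((|z|+a)/2) = sqrt((15.5939+(-4.6))/2) = sqrt(5.4970) = 2.3446
sqrt((|z|-a)/2) = sqrt((15.5939-(-4.6))/2) = sqrt(10.0970) = 3.1776

±(2.3446 + 3.1776i) i.e. 2.3446 + 3.1776i and -2.3446 - 3.1776i


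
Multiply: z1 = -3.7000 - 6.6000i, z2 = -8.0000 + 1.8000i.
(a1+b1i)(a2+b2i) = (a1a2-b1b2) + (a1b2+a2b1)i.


Real = -3.7*(-8) - (-6.6)*1.8 = 29.6 - (-11.88) = 41.48
Imag = -3.7*1.8 - (8)*(-6.6) = -6.66 + 52.8 = 46.14

41.4800 + 46.1400i


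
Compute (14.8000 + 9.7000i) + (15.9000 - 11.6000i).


Real: 14.8 + 15.9 = 30.7
Imag: 9.7 - 11.6 = -1.9

30.7000 - 1.9000i


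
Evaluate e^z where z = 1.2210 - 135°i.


e^1.2210 = 3.3906
cos(-135°) = -0.7071
sin(-135°) = -0.7071
Real = 3.3906*(-0.7071) = -2.3975
Imag = 3.3906*(-0.7071) = -2.3975

-2.3975 - 2.3975i


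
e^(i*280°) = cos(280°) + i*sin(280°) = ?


cos(280°) = 0.1736
sin(280°) = -0.9848

e^(i*280°) = 0.1736 - 0.9848i


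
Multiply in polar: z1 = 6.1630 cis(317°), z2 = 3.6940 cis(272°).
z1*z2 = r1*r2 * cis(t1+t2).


r = 6.1630 * 3.6940 = 22.7661
theta = 317° + 272° = 589° = 229° (mod 360)

22.7661 cis(229°)


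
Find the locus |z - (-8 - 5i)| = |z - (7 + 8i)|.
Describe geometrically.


Equal distances means the locus is the perpendicular bisector of z1 and z2.
Midpoint = ((-8+7)/2, (-5+8)/2) = (-0.5000, 1.5000)

Perpendicular bisector through (-0.5000, 1.5000)


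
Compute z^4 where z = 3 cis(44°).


r^4 = 3^4 = 81
n*theta = 4*44° = 176° = 176° (mod 360)
a = 81*cos(176°) = -80.8027
b = 81*sin(176°) = 5.6503

81 cis(176°) = -80.8027 + 5.6503i


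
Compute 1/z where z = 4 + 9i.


|z|^2 = 16+81 = 97
1/z = (4 - 9i)/97

1/z = 0.0412 - 0.0928i


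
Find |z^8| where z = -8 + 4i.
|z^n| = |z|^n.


|z| = sqrt(64+16) = sqrt(80) = 8.9443
|z^8| = |z|^8 = (sqrt(80))^8 = 80^4 = 40960000

|z^8| = 40960000


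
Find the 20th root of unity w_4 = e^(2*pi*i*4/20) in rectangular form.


Angle = 360*4/20 = 72°
a = cos(72°) = 0.3090
b = sin(72°) = 0.9511

0.3090 + 0.9511i


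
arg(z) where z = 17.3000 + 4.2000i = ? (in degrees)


Re = 17.3, Im = 4.2
arg = atan2(4.2, 17.3) = 13.6460 degrees

arg(z) = 13.6460 degrees


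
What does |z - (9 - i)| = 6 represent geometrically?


|z - z0| = r is a circle with center z0 and radius r.
Center = (9, -1), radius = 6

Circle with center (9, -1) and radius 6


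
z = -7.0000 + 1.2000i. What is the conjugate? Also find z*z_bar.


z_bar = -7.0000 - 1.2000i
z*z_bar = (-7)^2 + 1.2^2 = 49 + 1.44 = 50.44

z_bar = -7.0000 - 1.2000i, z*z_bar = 50.44


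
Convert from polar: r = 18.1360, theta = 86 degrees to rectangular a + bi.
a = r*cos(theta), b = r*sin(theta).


a = 18.1360*cos(86°) = 18.1360*0.069756 = 1.2651
b = 18.1360*sin(86°) = 18.1360*0.997564 = 18.0918

1.2651 + 18.0918i


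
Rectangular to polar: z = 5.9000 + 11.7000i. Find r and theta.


r = sqrt(34.81+136.89) = sqrt(171.7) = 13.1034
theta = atan2(11.7, 5.9) = 63.2394 degrees

r = 13.1034, theta = 63.2394 degrees


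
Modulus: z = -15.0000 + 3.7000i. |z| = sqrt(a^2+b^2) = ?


|z| = sqrt((-15)^2 + 3.7^2) = sqrt(225 + 13.69) = sqrt(238.69) = 15.4496

|z| = 15.4496


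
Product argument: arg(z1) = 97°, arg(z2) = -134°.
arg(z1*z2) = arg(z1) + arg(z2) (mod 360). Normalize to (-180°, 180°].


arg(z1*z2) = 97° - 134° = -37°
Normalized to (-180°, 180°]: -37°

-37°


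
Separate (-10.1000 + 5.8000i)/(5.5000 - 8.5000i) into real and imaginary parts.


Multiply by conjugate: (-10.1000 + 5.8000i)(5.5000 + 8.5000i) / (5.5^2 + (-8.5)^2)
Numerator real = -10.1*5.5 + 5.8*(-8.5) = -104.85
Numerator imag = 5.8*5.5 - (-10.1)*(-8.5) = -53.95
Denominator = 102.5
Re(z) = -104.85/102.5 = -1.0229
Im(z) = -53.95/102.5 = -0.5263

Re(z) = -1.0229, Im(z) = -0.5263


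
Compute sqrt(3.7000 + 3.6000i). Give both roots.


|z| = sqrt(13.69+12.96) = 5.1624
sqrt((|z|+a)/2) = sqrt((5.1624+3.7)/2) = sqrt(4.4312) = 2.1050
sqrt((|z|-a)/2) = sqrt((5.1624-3.7)/2) = sqrt(0.7312) = 0.8551

±(2.1050 + 0.8551i) i.e. 2.1050 + 0.8551i and -2.1050 - 0.8551i


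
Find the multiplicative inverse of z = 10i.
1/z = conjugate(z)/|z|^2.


|z|^2 = 0+100 = 100
1/z = (0 - 10i)/100

1/z = 0 - 0.1000i


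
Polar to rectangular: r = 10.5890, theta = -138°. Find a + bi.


a = 10.5890*cos(-138°) = 10.5890*(-0.743145) = -7.8692
b = 10.5890*sin(-138°) = 10.5890*(-0.66913) = -7.0854

-7.8692 - 7.0854i


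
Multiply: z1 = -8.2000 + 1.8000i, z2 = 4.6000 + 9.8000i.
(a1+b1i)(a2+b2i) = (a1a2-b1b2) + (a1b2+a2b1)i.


Real = -8.2*4.6 - 1.8*9.8 = -37.72 - 17.64 = -55.36
Imag = -8.2*9.8 + 4.6*1.8 = -80.36 + 8.28 = -72.08

-55.3600 - 72.0800i


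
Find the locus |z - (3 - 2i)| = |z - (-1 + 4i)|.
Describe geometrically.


Equal distances means the locus is the perpendicular bisector of z1 and z2.
Midpoint = ((3+(-1))/2, (-2+4)/2) = (1.0000, 1.0000)

Perpendicular bisector through (1.0000, 1.0000)


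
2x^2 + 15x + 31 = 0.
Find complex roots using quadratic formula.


disc = 15^2 - 4*2*31 = 225 - 248 = -23
sqrt(|disc|) = sqrt(23) = 4.7958
Real part = -15/(2*2) = -3.7500
Imag part = 4.7958/(2*2) = 1.1990

-3.7500 ± 1.1990i


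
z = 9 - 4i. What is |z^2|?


|z| = sqrt(81+16) = sqrt(97) = 9.8489
|z^2| = |z|^2 = (sqrt(97))^2 = 97

|z^2| = 97


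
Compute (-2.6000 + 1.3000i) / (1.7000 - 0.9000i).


Conjugate of z2 = 1.7000 + 0.9000i
Numerator: (-2.6000 + 1.3000i)(1.7000 + 0.9000i) = -5.5900 - 0.1300i
Denominator: 1.7^2 + (-0.9)^2 = 3.7
Result = (-5.5900 - 0.1300i)/3.7

-1.5108 - 0.0351i


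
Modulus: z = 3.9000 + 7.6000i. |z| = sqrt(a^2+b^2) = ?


|z| = sqrt(3.9^2 + 7.6^2) = sqrt(15.21 + 57.76) = sqrt(72.97) = 8.5422

|z| = 8.5422


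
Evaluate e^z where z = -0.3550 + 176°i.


e^-0.3550 = 0.7012
cos(176°) = -0.9976
sin(176°) = 0.0698
Real = 0.7012*(-0.9976) = -0.6995
Imag = 0.7012*0.0698 = 0.0489

-0.6995 + 0.0489i


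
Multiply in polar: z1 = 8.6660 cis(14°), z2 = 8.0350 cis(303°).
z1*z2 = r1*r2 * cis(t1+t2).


r = 8.6660 * 8.0350 = 69.6313
theta = 14° + 303° = 317° = 317° (mod 360)

69.6313 cis(317°)


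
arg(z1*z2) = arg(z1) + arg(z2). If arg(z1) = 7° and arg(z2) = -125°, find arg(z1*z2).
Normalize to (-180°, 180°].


arg(z1*z2) = 7° - 125° = -118°
Normalized to (-180°, 180°]: -118°

-118°


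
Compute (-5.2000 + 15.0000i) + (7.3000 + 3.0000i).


Real: -5.2 + 7.3 = 2.1
Imag: 15 + 3 = 18

2.1000 + 18.0000i


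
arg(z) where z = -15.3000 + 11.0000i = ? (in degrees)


Re = -15.3, Im = 11
arg = atan2(11, -15.3) = 144.2856 degrees

arg(z) = 144.2856 degrees


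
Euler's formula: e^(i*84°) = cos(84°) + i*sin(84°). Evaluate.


cos(84°) = 0.1045
sin(84°) = 0.9945

e^(i*84°) = 0.1045 + 0.9945i


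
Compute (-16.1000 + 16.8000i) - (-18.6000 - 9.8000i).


Real: -16.1 + 18.6 = 2.5
Imag: 16.8 + 9.8 = 26.6

2.5000 + 26.6000i


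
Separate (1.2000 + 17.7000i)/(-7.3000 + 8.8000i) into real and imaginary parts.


Multiply by conjugate: (1.2000 + 17.7000i)(-7.3000 - 8.8000i) / ((-7.3)^2 + 8.8^2)
Numerator real = 1.2*(-7.3) + 17.7*8.8 = 147
Numerator imag = 17.7*(-7.3) - 1.2*8.8 = -139.77
Denominator = 130.73
Re(z) = 147/130.73 = 1.1245
Im(z) = -139.77/130.73 = -1.0692

Re(z) = 1.1245, Im(z) = -1.0692


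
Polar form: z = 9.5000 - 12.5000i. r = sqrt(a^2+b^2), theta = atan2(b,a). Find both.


r = sqrt(90.25+156.25) = sqrt(246.5) = 15.7003
theta = atan2(-12.5, 9.5) = -52.7652 degrees

r = 15.7003, theta = -52.7652 degrees


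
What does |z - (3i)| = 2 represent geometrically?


|z - z0| = r is a circle with center z0 and radius r.
Center = (0, 3), radius = 2

Circle with center (0, 3) and radius 2


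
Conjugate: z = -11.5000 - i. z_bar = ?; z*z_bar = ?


z_bar = -11.5000 + i
z*z_bar = (-11.5)^2 + (-1)^2 = 132.25 + 1 = 133.25

z_bar = -11.5000 + i, z*z_bar = 133.25


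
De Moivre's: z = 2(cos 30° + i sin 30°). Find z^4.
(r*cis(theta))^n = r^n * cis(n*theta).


r^4 = 2^4 = 16
n*theta = 4*30° = 120° = 120° (mod 360)
a = 16*cos(120°) = -8.0000
b = 16*sin(120°) = 13.8564

16 cis(120°) = -8.0000 + 13.8564i


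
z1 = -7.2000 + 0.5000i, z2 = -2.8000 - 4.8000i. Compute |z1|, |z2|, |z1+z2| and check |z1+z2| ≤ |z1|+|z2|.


|z1| = sqrt((-7.2)^2 + 0.5^2) = sqrt(52.09) = 7.2173
|z2| = sqrt((-2.8)^2 + (-4.8)^2) = sqrt(30.88) = 5.5570
z1+z2 = -10.0000 - 4.3000i
|z1+z2| = sqrt(118.49) = 10.8853
|z1|+|z2| = 7.2173 + 5.5570 = 12.7743

|z1+z2| = 10.8853 ≤ |z1|+|z2| = 12.7743 (verified)


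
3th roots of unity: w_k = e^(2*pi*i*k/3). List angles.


The 3th roots of unity are cis(360k/3°) for k=0..2
Angle step = 360/3 = 120°
Primitive root: cis(120°)
Primitive root = -0.5000 + 0.8660i

3 roots at angles: 0°, 120°, 240°


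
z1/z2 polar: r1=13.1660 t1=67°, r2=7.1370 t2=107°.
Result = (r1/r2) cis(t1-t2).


r = 13.1660 / 7.1370 = 1.8448
theta = 67° - 107° = -40° = 320° (mod 360)

1.8448 cis(320°)


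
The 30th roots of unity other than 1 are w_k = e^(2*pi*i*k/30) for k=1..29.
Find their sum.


With w = e^(2*pi*i/30), all 30 of the 30th roots of unity w^0 = 1, w, ..., w^(29) sum to 0: 1 + w + ... + w^(29) = (1 - w^30)/(1 - w) = 0 since w^30 = 1, w ≠ 1.
Removing the root 1: w + w^2 + ... + w^(29) = 0 - 1 = -1

Sum = -1


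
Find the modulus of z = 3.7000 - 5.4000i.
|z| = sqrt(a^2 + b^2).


|z| = sqrt(3.7^2 + (-5.4)^2) = sqrt(13.69 + 29.16) = sqrt(42.85) = 6.5460

|z| = 6.5460


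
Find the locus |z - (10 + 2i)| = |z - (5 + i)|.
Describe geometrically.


Equal distances means the locus is the perpendicular bisector of z1 and z2.
Midpoint = ((10+5)/2, (2+1)/2) = (7.5000, 1.5000)

Perpendicular bisector through (7.5000, 1.5000)


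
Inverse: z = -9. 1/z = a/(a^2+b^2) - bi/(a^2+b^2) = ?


|z|^2 = 81+0 = 81
1/z = (-9 - 0i)/81

1/z = -0.1111 + 0i


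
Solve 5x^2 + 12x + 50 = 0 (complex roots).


disc = 12^2 - 4*5*50 = 144 - 1000 = -856
sqrt(|disc|) = sqrt(856) = 29.2575
Real part = -12/(2*5) = -1.2000
Imag part = 29.2575/(2*5) = 2.9257

-1.2000 ± 2.9257i


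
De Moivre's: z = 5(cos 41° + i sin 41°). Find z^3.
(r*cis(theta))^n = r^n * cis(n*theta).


r^3 = 5^3 = 125
n*theta = 3*41° = 123° = 123° (mod 360)
a = 125*cos(123°) = -68.0799
b = 125*sin(123°) = 104.8338

125 cis(123°) = -68.0799 + 104.8338i


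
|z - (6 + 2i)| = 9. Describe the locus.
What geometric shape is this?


|z - z0| = r is a circle with center z0 and radius r.
Center = (6, 2), radius = 9

Circle with center (6, 2) and radius 9


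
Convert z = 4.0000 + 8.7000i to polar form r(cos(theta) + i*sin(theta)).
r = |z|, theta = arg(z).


r = sqrt(16+75.69) = sqrt(91.69) = 9.5755
theta = atan2(8.7, 4) = 65.3084 degrees

r = 9.5755, theta = 65.3084 degrees


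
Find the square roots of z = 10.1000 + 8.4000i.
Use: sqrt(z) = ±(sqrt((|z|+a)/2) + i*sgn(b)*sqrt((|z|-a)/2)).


|z| = sqrt(102.01+70.56) = 13.1366
sqrt((|z|+a)/2) = sqrt((13.1366+10.1)/2) = sqrt(11.6183) = 3.4086
sqrt((|z|-a)/2) = sqrt((13.1366-10.1)/2) = sqrt(1.5183) = 1.2322

±(3.4086 + 1.2322i) i.e. 3.4086 + 1.2322i and -3.4086 - 1.2322i


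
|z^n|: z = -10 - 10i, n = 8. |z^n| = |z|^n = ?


|z| = sqrt(100+100) = sqrt(200) = 14.1421
|z^8| = |z|^8 = (sqrt(200))^8 = 200^4 = 1600000000

|z^8| = 1600000000


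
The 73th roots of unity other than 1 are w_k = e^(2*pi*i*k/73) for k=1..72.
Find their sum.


With w = e^(2*pi*i/73), all 73 of the 73th roots of unity w^0 = 1, w, ..., w^(72) sum to 0: 1 + w + ... + w^(72) = (1 - w^73)/(1 - w) = 0 since w^73 = 1, w ≠ 1.
Removing the root 1: w + w^2 + ... + w^(72) = 0 - 1 = -1

Sum = -1


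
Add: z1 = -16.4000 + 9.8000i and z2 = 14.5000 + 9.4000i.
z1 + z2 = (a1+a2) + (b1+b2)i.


Real: -16.4 + 14.5 = -1.9
Imag: 9.8 + 9.4 = 19.2

-1.9000 + 19.2000i


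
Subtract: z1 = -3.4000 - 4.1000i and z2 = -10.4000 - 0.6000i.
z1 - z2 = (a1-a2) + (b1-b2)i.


Real: -3.4 + 10.4 = 7
Imag: -4.1 + 0.6 = -3.5

7.0000 - 3.5000i


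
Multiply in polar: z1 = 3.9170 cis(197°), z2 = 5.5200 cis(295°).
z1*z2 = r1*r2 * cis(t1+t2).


r = 3.9170 * 5.5200 = 21.6218
theta = 197° + 295° = 492° = 132° (mod 360)

21.6218 cis(132°)


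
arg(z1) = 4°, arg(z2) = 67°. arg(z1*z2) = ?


arg(z1*z2) = 4° + 67° = 71°
Normalized to (-180°, 180°]: 71°

71°


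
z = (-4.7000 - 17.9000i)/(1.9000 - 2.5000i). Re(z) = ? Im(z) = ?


Multiply by conjugate: (-4.7000 - 17.9000i)(1.9000 + 2.5000i) / (1.9^2 + (-2.5)^2)
Numerator real = -4.7*1.9 - (17.9)*(-2.5) = 35.82
Numerator imag = -17.9*1.9 - (-4.7)*(-2.5) = -45.76
Denominator = 9.86
Re(z) = 35.82/9.86 = 3.6329
Im(z) = -45.76/9.86 = -4.6410

Re(z) = 3.6329, Im(z) = -4.6410


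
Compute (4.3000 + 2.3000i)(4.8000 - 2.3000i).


Real = 4.3*4.8 - 2.3*(-2.3) = 20.64 - (-5.29) = 25.93
Imag = 4.3*(-2.3) + 4.8*2.3 = -9.89 + 11.04 = 1.15

25.9300 + 1.1500i


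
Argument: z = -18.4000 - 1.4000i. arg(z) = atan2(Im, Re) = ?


Re = -18.4, Im = -1.4
arg = atan2(-1.4, -18.4) = -175.6489 degrees

arg(z) = -175.6489 degrees


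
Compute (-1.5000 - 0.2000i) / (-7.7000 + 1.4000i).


Conjugate of z2 = -7.7000 - 1.4000i
Numerator: (-1.5000 - 0.2000i)(-7.7000 - 1.4000i) = 11.2700 + 3.6400i
Denominator: (-7.7)^2 + 1.4^2 = 61.25
Result = (11.2700 + 3.6400i)/61.25

0.1840 + 0.0594i


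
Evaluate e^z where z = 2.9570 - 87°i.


e^2.9570 = 19.2402
cos(-87°) = 0.05234
sin(-87°) = -0.99863
Real = 19.2402*0.05234 = 1.0070
Imag = 19.2402*(-0.99863) = -19.2138

1.0070 - 19.2138i


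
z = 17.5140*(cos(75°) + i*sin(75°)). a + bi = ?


a = 17.5140*cos(75°) = 17.5140*0.25882 = 4.5330
b = 17.5140*sin(75°) = 17.5140*0.965926 = 16.9172

4.5330 + 16.9172i


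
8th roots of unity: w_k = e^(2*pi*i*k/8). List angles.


The 8th roots of unity are cis(360k/8°) for k=0..7
Angle step = 360/8 = 45°
Primitive root: cis(45°)
Primitive root = 0.7071 + 0.7071i

8 roots at angles: 0°, 45°, 90°, 135°, 180°, 225°, 270°, 315°


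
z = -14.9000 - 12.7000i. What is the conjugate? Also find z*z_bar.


z_bar = -14.9000 + 12.7000i
z*z_bar = (-14.9)^2 + (-12.7)^2 = 222.01 + 161.29 = 383.3

z_bar = -14.9000 + 12.7000i, z*z_bar = 383.3


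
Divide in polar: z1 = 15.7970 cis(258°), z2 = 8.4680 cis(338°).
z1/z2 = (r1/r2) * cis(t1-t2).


r = 15.7970 / 8.4680 = 1.8655
theta = 258° - 338° = -80° = 280° (mod 360)

1.8655 cis(280°)


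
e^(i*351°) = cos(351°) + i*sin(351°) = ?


cos(351°) = 0.9877
sin(351°) = -0.1564

e^(i*351°) = 0.9877 - 0.1564i


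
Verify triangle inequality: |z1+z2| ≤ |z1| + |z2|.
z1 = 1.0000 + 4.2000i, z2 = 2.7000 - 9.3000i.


|z1| = sqrt(1^2 + 4.2^2) = sqrt(18.64) = 4.3174
|z2| = sqrt(2.7^2 + (-9.3)^2) = sqrt(93.78) = 9.6840
z1+z2 = 3.7000 - 5.1000i
|z1+z2| = sqrt(39.7) = 6.3008
|z1|+|z2| = 4.3174 + 9.6840 = 14.0014

|z1+z2| = 6.3008 ≤ |z1|+|z2| = 14.0014 (verified)


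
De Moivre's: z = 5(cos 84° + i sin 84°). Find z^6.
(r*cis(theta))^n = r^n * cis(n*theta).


r^6 = 5^6 = 15625
n*theta = 6*84° = 504° = 144° (mod 360)
a = 15625*cos(144°) = -12640.8905
b = 15625*sin(144°) = 9184.1446

15625 cis(144°) = -12640.8905 + 9184.1446i


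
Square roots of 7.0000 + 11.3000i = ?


|z| = sqrt(49+127.69) = 13.2925
sqrt((|z|+a)/2) = sqrt((13.2925+7)/2) = sqrt(10.1462) = 3.1853
sqrt((|z|-a)/2) = sqrt((13.2925-7)/2) = sqrt(3.1462) = 1.7738

±(3.1853 + 1.7738i) i.e. 3.1853 + 1.7738i and -3.1853 - 1.7738i


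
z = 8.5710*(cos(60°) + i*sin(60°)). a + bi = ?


a = 8.5710*cos(60°) = 8.5710*0.5 = 4.2855
b = 8.5710*sin(60°) = 8.5710*0.86603 = 7.4227

4.2855 + 7.4227i


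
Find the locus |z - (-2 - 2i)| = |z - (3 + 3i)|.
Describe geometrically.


Equal distances means the locus is the perpendicular bisector of z1 and z2.
Midpoint = ((-2+3)/2, (-2+3)/2) = (0.5000, 0.5000)

Perpendicular bisector through (0.5000, 0.5000)


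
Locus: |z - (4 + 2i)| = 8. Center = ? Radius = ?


|z - z0| = r is a circle with center z0 and radius r.
Center = (4, 2), radius = 8

Circle with center (4, 2) and radius 8


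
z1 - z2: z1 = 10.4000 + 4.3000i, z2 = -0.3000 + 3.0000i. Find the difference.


Real: 10.4 + 0.3 = 10.7
Imag: 4.3 - 3 = 1.3

10.7000 + 1.3000i


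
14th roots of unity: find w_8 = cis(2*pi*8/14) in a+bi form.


Angle = 360*8/14 = 205.7143°
a = cos(205.7143°) = -0.9010
b = sin(205.7143°) = -0.4339

-0.9010 - 0.4339i
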